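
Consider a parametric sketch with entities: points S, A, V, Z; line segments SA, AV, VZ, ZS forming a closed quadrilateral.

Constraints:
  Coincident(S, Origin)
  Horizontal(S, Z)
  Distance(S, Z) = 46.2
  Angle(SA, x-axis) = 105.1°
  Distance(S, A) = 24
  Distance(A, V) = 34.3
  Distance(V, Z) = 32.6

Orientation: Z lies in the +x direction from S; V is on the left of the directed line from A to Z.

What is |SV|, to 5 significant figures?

38.740

Checks: |AV| = 34.30 ✓; |VZ| = 32.60 ✓.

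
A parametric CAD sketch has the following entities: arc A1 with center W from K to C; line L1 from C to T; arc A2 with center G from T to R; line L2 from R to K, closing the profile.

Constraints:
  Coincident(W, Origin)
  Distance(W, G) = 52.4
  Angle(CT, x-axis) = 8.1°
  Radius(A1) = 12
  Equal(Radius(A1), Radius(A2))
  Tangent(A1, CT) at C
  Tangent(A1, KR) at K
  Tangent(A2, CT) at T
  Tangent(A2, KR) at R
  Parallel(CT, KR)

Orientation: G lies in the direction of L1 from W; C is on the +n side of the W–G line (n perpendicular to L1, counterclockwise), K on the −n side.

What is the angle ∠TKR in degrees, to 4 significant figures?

24.61°

The slot axis is L1's direction at 8.1°, so u = (cos 8.1°, sin 8.1°) = (0.9900, 0.1409) and n = (−sin 8.1°, cos 8.1°) = (-0.1409, 0.9900). W is at the origin and G lies 52.4 along u from W, so G = 52.4·u = (51.88, 7.383). Tangency of A1 to both parallel lines with radius 12.0 puts C and K at W ± 12.0·n: C = (-1.691, 11.88), K = (1.691, -11.88). Equal radii place T and R the same way about G: T = G + 12.0·n = (50.19, 19.26), R = G − 12.0·n = (53.57, -4.497). Then cos ∠TKR = KT·KR / (|KT||KR|), giving 24.61°.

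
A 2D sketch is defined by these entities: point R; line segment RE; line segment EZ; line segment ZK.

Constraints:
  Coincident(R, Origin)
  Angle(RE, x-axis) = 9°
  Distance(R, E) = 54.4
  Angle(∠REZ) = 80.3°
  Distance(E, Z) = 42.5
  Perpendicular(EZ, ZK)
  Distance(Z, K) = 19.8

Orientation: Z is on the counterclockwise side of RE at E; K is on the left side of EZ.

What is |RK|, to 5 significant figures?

47.488

R is at the origin; RE runs at 9.0° with length 54.4, so E = 54.4·(cos 9.0°, sin 9.0°) = (53.730, 8.5100). ∠REZ = 80.3°, so EZ runs at 9.0° + (180° − 80.3°) = 108.70° from the x-axis; with |EZ| = 42.5, Z = E + 42.5·(cos 108.70°, sin 108.70°) = (40.104, 48.766). The perpendicularity gives ZK at right angles to EZ; with |ZK| = 19.8 on the left of EZ, K = Z + 19.8·(-0.94721, -0.32061) = (21.349, 42.418). Then |RK| = |K − R| = 47.488.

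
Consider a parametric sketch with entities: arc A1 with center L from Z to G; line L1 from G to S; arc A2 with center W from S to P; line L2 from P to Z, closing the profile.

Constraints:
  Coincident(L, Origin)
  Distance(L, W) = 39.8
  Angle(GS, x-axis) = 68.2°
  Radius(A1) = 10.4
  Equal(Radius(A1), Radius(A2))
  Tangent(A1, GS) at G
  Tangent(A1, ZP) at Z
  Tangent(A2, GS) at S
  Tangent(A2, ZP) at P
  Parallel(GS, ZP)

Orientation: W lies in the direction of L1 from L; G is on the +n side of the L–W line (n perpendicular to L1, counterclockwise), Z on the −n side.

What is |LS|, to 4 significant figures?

41.14

Tangency of A1 to both parallel lines with radius 10.4 puts G and Z at L ± 10.4·n: G = (-9.656, 3.862), Z = (9.656, -3.862). Equal radii place S and P the same way about W: S = W + 10.4·n = (5.124, 40.82), P = W − 10.4·n = (24.44, 33.09). Then |LS| = |S − L| = 41.14.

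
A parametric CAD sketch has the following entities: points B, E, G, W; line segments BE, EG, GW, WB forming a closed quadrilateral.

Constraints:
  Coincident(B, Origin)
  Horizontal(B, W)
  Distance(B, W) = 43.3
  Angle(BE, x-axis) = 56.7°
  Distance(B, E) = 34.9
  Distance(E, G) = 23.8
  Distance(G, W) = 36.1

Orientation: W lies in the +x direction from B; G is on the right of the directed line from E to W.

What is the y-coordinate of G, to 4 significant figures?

8.087

Checks: |EG| = 23.80 ✓; |GW| = 36.10 ✓.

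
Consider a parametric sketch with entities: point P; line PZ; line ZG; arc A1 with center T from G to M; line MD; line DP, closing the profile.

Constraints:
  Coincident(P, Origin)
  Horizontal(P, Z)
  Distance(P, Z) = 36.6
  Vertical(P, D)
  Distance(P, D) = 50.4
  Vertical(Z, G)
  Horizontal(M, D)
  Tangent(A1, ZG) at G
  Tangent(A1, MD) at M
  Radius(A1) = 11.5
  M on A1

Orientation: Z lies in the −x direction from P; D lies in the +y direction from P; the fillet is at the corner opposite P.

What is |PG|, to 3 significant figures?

53.4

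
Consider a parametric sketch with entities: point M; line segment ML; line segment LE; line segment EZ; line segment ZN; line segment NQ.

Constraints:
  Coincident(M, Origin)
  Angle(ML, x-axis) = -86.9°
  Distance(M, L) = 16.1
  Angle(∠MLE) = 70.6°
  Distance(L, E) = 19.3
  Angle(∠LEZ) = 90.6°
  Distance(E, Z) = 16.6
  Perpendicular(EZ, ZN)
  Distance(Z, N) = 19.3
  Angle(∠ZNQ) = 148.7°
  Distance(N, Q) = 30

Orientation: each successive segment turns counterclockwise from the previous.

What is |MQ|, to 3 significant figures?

33.9

EZ is perpendicular to ZN, so ZN runs at -158°; with |ZN| = 19.3, N = (-5.40, -0.487). ∠ZNQ = 148.7° gives NQ at -127° from the x-axis; with |NQ| = 30.0, Q = (-23.4, -24.5). Then |MQ| = |Q − M| = 33.9.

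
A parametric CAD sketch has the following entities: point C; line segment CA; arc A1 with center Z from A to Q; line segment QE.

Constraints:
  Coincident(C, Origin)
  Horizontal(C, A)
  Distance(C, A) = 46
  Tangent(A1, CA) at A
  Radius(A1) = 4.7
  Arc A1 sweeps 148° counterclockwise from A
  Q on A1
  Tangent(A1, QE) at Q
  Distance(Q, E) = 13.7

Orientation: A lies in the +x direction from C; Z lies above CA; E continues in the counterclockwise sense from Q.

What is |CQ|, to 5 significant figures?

49.262

Tangency of A1 to CA means the radius ZA is perpendicular to CA, so Z = A + (0, 4.7) = (46.000, 4.7000). On A1, A sits at bearing -90° from Z; a 148° counterclockwise sweep puts Q at bearing 58°, so Q = Z + 4.7·(cos 58°, sin 58°) = (48.491, 8.6858). Then |CQ| = |Q − C| = 49.262.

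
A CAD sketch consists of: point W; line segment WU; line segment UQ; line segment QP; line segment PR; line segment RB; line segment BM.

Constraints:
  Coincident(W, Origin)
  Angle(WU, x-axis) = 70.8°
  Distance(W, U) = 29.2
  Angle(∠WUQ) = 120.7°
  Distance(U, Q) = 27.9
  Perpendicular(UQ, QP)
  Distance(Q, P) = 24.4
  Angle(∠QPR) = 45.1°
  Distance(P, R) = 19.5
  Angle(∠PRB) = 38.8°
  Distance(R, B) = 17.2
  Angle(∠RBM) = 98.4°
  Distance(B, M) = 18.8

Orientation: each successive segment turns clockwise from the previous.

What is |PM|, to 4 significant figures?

7.953

∠PRB = 38.8° gives RB at 5.400° from the x-axis; with |RB| = 17.2, B = (42.65, 21.58). ∠RBM = 98.4° gives BM at -76.20° from the x-axis; with |BM| = 18.8, M = (47.14, 3.324). Then |PM| = |M − P| = 7.953.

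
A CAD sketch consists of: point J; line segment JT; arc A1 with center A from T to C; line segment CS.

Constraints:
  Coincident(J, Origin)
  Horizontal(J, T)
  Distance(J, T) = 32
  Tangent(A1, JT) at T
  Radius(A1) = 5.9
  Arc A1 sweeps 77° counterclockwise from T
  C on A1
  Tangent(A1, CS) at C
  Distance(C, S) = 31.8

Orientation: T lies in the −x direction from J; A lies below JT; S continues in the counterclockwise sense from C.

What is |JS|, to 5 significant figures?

57.276

J is at the origin; J and T share the same y with |JT| = 32.0 and T on the −x side, so T = (-32.000, 0.0000). Tangency of A1 to JT means the radius AT is perpendicular to JT, so A = T + (0, -5.9) = (-32.000, -5.9000). On A1, T sits at bearing 90° from A; a 77° counterclockwise sweep puts C at bearing 167°, so C = A + 5.9·(cos 167°, sin 167°) = (-37.749, -4.5728). A1 meets CS tangentially, so AC is at right angles to CS, so CS runs along (−sin 167°, cos 167°); with |CS| = 31.8, S = (-44.902, -35.558). Then |JS| = |S − J| = 57.276.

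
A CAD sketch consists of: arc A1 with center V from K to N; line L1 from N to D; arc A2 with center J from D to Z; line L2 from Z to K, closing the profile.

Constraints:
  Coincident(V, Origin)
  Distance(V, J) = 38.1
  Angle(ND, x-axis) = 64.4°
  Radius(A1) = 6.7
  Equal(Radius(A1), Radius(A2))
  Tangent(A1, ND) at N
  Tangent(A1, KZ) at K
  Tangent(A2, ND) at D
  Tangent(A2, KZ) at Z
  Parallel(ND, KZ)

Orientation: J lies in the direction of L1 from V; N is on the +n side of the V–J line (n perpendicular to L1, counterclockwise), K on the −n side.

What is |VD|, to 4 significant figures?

38.68

Tangency of A1 to both parallel lines with radius 6.7 puts N and K at V ± 6.7·n: N = (-6.042, 2.895), K = (6.042, -2.895). Equal radii place D and Z the same way about J: D = J + 6.7·n = (10.42, 37.25), Z = J − 6.7·n = (22.50, 31.46). Then |VD| = |D − V| = 38.68.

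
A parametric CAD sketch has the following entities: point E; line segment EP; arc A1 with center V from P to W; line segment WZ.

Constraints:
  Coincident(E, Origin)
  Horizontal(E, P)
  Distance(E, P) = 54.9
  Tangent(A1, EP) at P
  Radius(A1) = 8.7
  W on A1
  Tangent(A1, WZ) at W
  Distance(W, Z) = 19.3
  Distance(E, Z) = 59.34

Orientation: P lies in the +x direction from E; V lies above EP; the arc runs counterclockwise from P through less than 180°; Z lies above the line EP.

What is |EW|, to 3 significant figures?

63.6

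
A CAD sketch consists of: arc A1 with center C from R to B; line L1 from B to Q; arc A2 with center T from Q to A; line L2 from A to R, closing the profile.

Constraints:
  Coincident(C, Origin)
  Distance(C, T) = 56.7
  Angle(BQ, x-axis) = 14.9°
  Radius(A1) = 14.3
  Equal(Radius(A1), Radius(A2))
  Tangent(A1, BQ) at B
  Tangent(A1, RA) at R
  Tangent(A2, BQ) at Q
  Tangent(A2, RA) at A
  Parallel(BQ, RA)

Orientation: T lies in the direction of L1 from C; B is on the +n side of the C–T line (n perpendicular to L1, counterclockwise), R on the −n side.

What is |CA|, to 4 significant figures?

58.48

Tangency of A1 to both parallel lines with radius 14.3 puts B and R at C ± 14.3·n: B = (-3.677, 13.82), R = (3.677, -13.82). Equal radii place Q and A the same way about T: Q = T + 14.3·n = (51.12, 28.40), A = T − 14.3·n = (58.47, 0.7603). Then |CA| = |A − C| = 58.48.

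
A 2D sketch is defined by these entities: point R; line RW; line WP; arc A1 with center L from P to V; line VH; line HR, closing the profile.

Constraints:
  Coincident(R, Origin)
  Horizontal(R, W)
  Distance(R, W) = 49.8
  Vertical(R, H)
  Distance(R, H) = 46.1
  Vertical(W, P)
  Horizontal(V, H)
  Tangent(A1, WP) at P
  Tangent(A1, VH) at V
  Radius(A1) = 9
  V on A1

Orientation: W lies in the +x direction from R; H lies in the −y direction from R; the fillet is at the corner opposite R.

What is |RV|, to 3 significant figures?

61.6

R is at the origin; R and W share the same y with |RW| = 49.8 and W on the +x side, so W = (49.8, 0.00). R and H share the same x with |RH| = 46.1 and H on the −y side, so H = (0.00, -46.1). The virtual corner opposite R is at (49.8, -46.1). Tangency of A1 to WP means the radius LP is perpendicular to WP and A1 meets VH tangentially, so LV is at right angles to VH, with radius 9.0, so the center L sits 9.0 in from both sides at L = (40.8, -37.1). That places the tangent points at P = (49.8, -37.1) on WP and V = (40.8, -46.1) on VH. Then |RV| = |V − R| = 61.6.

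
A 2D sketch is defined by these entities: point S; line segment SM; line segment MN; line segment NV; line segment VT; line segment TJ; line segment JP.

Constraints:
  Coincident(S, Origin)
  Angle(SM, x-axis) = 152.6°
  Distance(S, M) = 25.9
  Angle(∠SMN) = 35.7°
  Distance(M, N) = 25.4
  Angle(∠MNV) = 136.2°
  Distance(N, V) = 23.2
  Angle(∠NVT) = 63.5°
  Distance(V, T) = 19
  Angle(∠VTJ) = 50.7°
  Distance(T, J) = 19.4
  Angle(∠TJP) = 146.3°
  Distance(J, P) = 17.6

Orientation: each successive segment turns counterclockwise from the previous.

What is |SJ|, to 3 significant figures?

14.6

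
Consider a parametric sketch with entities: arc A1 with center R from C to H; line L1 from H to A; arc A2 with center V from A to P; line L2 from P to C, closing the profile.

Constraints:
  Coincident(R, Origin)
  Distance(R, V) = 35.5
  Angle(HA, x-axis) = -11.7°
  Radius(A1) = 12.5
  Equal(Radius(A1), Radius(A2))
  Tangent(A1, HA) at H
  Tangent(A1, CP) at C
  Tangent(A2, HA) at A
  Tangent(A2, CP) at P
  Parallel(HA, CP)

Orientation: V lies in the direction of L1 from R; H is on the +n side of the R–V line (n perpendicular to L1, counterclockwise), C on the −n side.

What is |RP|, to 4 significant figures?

37.64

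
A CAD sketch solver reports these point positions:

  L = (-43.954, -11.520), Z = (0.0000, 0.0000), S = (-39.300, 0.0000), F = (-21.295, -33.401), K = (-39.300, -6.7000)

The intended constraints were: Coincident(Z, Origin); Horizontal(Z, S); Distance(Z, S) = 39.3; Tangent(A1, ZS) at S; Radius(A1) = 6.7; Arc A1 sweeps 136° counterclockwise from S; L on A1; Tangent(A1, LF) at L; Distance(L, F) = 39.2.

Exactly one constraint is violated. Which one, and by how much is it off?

Distance(L, F) = 39.2 — off by 7.70.

Z = (0.00, 0.00) ✓; Z.y = 0.00, S.y = 0.00 ✓; |ZS| = 39.30 ✓; ∠(KS, SZ) = 90.00° ✓; |KS| = 6.700 ✓; bearing(K→L) − bearing(K→S) = 136.0° ✓; |KL| = 6.700 ✓; ∠(KL, LF) = 90.00° ✓; |LF| = 31.50 ✗.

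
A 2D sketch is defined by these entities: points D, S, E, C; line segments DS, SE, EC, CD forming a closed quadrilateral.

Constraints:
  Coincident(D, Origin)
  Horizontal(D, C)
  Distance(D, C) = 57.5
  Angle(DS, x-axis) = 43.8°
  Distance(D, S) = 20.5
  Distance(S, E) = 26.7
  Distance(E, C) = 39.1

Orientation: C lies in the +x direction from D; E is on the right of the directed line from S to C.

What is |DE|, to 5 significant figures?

23.526

D is at the origin; D and C share the same y with |DC| = 57.5 and C in +x, so C = (57.5, 0). DS runs at 43.8° with |DS| = 20.5, so S = (14.796, 14.189). E is determined by |SE| = 26.7 and |EC| = 39.1 together: it lies at the intersection of circle(S, 26.7) and circle(C, 39.1). With |SC| = 44.999, the foot of the radical line on SC is 13.434 from S and the perpendicular offset is √(26.7² − 13.434²) = 23.074. Taking the right-of-SC solution: E = (20.269, -11.944).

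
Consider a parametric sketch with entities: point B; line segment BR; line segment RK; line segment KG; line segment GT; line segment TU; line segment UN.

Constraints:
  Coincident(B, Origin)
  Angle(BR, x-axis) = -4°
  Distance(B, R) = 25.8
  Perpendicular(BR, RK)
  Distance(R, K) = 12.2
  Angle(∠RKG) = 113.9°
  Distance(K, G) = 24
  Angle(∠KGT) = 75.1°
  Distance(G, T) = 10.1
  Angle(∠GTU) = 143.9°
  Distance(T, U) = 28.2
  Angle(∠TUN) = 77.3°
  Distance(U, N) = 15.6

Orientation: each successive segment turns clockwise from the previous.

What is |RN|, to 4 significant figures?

3.430

B is at the origin; BR runs at -4.0° with length 25.8, so R = (25.74, -1.800). The perpendicularity gives RK at right angles to BR, so RK runs at -94.00°; with |RK| = 12.2, K = (24.89, -13.97). ∠RKG = 113.9° gives KG at -160.1° from the x-axis; with |KG| = 24.0, G = (2.319, -22.14). ∠KGT = 75.1° gives GT at 95.00° from the x-axis; with |GT| = 10.1, T = (1.439, -12.08). ∠GTU = 143.9° gives TU at 58.90° from the x-axis; with |TU| = 28.2, U = (16.01, 12.07). ∠TUN = 77.3° gives UN at -43.80° from the x-axis; with |UN| = 15.6, N = (27.26, 1.272). Then |RN| = |N − R| = 3.430.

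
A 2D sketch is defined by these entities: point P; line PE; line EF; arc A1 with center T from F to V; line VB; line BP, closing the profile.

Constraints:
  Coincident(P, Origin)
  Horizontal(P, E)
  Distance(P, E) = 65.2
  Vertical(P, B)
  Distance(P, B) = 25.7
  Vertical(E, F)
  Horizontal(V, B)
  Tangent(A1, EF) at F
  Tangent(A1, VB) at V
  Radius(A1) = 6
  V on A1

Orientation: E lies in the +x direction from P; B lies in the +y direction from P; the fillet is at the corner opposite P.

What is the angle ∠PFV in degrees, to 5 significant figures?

61.812°

The virtual corner opposite P is at (65.200, 25.700). Tangency of A1 to EF means the radius TF is perpendicular to EF and tangency of A1 to VB means the radius TV is perpendicular to VB, with radius 6.0, so the center T sits 6.0 in from both sides at T = (59.200, 19.700). That places the tangent points at F = (65.200, 19.700) on EF and V = (59.200, 25.700) on VB. Then cos ∠PFV = FP·FV / (|FP||FV|), giving 61.812°.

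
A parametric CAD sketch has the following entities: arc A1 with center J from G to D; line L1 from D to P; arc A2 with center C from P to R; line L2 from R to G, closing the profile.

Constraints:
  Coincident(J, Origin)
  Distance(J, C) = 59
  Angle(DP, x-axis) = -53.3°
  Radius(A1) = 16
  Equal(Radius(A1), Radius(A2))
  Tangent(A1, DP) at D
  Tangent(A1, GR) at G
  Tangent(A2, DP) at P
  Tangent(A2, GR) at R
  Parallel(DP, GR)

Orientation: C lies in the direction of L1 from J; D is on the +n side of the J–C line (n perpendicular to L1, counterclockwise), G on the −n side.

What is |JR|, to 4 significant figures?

61.13

The slot axis is L1's direction at -53.3°, so u = (cos -53.3°, sin -53.3°) = (0.5976, -0.8018) and n = (−sin -53.3°, cos -53.3°) = (0.8018, 0.5976). J is at the origin and C lies 59.0 along u from J, so C = 59.0·u = (35.26, -47.30). Tangency of A1 to both parallel lines with radius 16.0 puts D and G at J ± 16.0·n: D = (12.83, 9.562), G = (-12.83, -9.562). Equal radii place P and R the same way about C: P = C + 16.0·n = (48.09, -37.74), R = C − 16.0·n = (22.43, -56.87). Then |JR| = |R − J| = 61.13.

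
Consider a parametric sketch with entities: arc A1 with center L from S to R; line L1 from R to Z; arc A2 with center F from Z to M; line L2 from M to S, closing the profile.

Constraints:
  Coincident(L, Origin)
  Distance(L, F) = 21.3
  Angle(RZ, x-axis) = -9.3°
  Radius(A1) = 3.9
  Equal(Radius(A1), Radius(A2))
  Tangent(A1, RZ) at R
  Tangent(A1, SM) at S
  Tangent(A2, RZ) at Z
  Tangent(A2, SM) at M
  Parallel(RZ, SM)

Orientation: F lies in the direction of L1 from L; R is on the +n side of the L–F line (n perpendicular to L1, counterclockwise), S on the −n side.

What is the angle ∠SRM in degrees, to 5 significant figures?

69.887°

The slot axis is L1's direction at -9.3°, so u = (cos -9.3°, sin -9.3°) = (0.98686, -0.16160) and n = (−sin -9.3°, cos -9.3°) = (0.16160, 0.98686). L is at the origin and F lies 21.3 along u from L, so F = 21.3·u = (21.020, -3.4422). Tangency of A1 to both parallel lines with radius 3.9 puts R and S at L ± 3.9·n: R = (0.63025, 3.8487), S = (-0.63025, -3.8487). Equal radii place Z and M the same way about F: Z = F + 3.9·n = (21.650, 0.40658), M = F − 3.9·n = (20.390, -7.2909). Then cos ∠SRM = RS·RM / (|RS||RM|), giving 69.887°.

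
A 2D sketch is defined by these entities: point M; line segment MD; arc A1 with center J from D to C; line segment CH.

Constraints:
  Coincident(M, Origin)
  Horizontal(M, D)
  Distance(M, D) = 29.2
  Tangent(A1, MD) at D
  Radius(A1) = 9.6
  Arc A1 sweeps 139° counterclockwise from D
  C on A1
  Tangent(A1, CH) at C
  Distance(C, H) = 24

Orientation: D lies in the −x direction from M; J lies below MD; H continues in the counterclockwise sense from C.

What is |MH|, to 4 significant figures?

36.94

M is at the origin; M and D share the same y with |MD| = 29.2 and D on the −x side, so D = (-29.20, 0.000). Tangency of A1 to MD means the radius JD is perpendicular to MD, so J = D + (0, -9.6) = (-29.20, -9.600). On A1, D sits at bearing 90° from J; a 139° counterclockwise sweep puts C at bearing 229°, so C = J + 9.6·(cos 229°, sin 229°) = (-35.50, -16.85). The tangent condition forces JC to be normal to CH, so CH runs along (−sin 229°, cos 229°); with |CH| = 24.0, H = (-17.39, -32.59). Then |MH| = |H − M| = 36.94.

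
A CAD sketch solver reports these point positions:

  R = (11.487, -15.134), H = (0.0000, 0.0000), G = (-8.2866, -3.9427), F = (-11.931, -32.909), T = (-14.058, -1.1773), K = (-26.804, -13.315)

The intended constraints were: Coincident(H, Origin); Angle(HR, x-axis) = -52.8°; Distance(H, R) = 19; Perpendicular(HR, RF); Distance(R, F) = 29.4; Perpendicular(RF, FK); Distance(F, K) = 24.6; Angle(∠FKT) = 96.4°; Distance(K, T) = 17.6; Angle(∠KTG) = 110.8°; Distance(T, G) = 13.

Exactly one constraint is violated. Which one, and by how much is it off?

Distance(T, G) = 13 — off by 6.60.

H = (0.00, 0.00) ✓; HR at -52.80° ✓; |HR| = 19.00 ✓; ∠(HR, RF) = 90.00° ✓; |RF| = 29.40 ✓; ∠(RF, FK) = 90.00° ✓; |FK| = 24.60 ✓; ∠FKT = 96.40° ✓; |KT| = 17.60 ✓; ∠KTG = 110.8° ✓; |TG| = 6.400 ✗.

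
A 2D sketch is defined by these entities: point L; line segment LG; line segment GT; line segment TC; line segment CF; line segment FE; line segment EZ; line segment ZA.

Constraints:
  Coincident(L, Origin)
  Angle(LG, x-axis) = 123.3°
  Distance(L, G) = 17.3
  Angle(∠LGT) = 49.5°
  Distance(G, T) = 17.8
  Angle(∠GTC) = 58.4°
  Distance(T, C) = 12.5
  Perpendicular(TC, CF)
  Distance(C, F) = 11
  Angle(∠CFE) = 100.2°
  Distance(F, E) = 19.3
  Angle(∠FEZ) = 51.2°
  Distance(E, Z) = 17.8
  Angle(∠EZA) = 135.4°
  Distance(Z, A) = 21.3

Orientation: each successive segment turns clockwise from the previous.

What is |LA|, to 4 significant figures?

9.859

L is at the origin; LG runs at 123.3° with length 17.3, so G = (-9.498, 14.46). ∠LGT = 49.5° gives GT at -7.200° from the x-axis; with |GT| = 17.8, T = (8.162, 12.23). ∠GTC = 58.4° gives TC at -128.8° from the x-axis; with |TC| = 12.5, C = (0.3290, 2.487). TC is perpendicular to CF, so CF runs at 141.2°; with |CF| = 11.0, F = (-8.244, 9.379). ∠CFE = 100.2° gives FE at 61.40° from the x-axis; with |FE| = 19.3, E = (0.9950, 26.32). ∠FEZ = 51.2° gives EZ at -67.40° from the x-axis; with |EZ| = 17.8, Z = (7.835, 9.891). ∠EZA = 135.4° gives ZA at -112.0° from the x-axis; with |ZA| = 21.3, A = (-0.1436, -9.858). Then |LA| = |A − L| = 9.859.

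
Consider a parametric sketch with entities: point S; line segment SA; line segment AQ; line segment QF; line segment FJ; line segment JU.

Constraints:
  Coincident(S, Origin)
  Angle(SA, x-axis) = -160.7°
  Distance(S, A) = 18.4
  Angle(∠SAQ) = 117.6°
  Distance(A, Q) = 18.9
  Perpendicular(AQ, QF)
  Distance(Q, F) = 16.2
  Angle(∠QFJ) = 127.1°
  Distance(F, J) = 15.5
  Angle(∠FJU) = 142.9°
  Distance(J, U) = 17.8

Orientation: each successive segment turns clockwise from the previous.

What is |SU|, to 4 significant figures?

9.641

∠QFJ = 127.1° gives FJ at -6.000° from the x-axis; with |FJ| = 15.5, J = (-4.682, 17.04). ∠FJU = 142.9° gives JU at -43.10° from the x-axis; with |JU| = 17.8, U = (8.315, 4.879). Then |SU| = |U − S| = 9.641.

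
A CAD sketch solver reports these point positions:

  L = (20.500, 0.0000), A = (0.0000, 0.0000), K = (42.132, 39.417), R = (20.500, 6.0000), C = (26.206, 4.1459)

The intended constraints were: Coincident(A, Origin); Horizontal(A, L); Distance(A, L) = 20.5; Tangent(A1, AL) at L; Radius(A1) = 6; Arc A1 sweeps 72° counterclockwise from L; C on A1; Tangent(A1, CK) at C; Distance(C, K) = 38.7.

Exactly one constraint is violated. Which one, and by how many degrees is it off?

Tangent(A1, CK) at C — off by 6.30°.

A = (0.00, 0.00) ✓; A.y = 0.00, L.y = 0.00 ✓; |AL| = 20.50 ✓; ∠(RL, LA) = 90.00° ✓; |RL| = 6.000 ✓; bearing(R→C) − bearing(R→L) = 72.00° ✓; |RC| = 6.000 ✓; ∠(RC, CK) = 96.30° ✗; |CK| = 38.70 ✓.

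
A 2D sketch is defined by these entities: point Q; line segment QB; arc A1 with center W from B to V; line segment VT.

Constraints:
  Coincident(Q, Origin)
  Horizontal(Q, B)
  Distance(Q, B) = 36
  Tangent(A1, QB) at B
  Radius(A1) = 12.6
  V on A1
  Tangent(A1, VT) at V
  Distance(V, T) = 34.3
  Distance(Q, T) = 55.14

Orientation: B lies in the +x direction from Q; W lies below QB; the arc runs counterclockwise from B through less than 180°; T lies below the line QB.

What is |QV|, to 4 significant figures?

27.29

Q is at the origin; QB is horizontal with |QB| = 36.0 and B on the +x side, so B = (36.00, 0.000). The tangent condition forces WB to be normal to QB, so W = B + (0, -12.6) = (36.00, -12.60). Since WV ⟂ VT (tangency), |WT| = √(12.6² + 34.3²) = 36.54 regardless of where V sits on A1. So T lies on both circle(Q, 55.14) and circle(W, 36.54); the below-QB intersection is T = (27.08, -48.03). V is the foot of the tangent from T: V = (23.47, -13.92).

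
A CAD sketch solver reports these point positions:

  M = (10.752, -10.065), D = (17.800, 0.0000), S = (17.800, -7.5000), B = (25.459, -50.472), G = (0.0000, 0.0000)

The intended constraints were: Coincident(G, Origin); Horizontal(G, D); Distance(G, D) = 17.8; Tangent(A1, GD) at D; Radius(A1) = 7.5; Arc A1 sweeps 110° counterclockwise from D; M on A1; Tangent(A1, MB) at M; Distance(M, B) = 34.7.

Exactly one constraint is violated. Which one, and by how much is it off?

Distance(M, B) = 34.7 — off by 8.30.

G = (0.00, 0.00) ✓; G.y = 0.00, D.y = 0.00 ✓; |GD| = 17.80 ✓; ∠(SD, DG) = 90.00° ✓; |SD| = 7.500 ✓; bearing(S→M) − bearing(S→D) = 110.0° ✓; |SM| = 7.500 ✓; ∠(SM, MB) = 90.00° ✓; |MB| = 43.00 ✗.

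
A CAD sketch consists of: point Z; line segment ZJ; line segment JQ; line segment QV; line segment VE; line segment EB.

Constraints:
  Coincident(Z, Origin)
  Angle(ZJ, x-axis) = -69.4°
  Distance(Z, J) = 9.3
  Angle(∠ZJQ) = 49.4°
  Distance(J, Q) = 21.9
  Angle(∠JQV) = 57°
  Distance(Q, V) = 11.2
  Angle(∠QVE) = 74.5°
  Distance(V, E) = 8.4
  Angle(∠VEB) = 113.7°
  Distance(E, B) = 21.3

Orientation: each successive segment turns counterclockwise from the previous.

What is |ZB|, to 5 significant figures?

26.734

∠QVE = 74.5° gives VE at -70.300° from the x-axis; with |VE| = 8.4, E = (5.4842, 1.7571). ∠VEB = 113.7° gives EB at -4.0000° from the x-axis; with |EB| = 21.3, B = (26.732, 0.27133). Then |ZB| = |B − Z| = 26.734.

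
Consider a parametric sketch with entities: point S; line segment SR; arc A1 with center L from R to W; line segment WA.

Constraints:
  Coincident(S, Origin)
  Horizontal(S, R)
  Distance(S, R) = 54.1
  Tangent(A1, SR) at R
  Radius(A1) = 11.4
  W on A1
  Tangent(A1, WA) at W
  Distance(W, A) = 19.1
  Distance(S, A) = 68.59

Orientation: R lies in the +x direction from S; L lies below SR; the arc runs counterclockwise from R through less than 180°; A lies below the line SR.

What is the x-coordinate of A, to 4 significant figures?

60.25

S is at the origin; S and R share the same y with |SR| = 54.1 and R on the +x side, so R = (54.10, 0.000). Tangency of A1 to SR means the radius LR is perpendicular to SR, so L = R + (0, -11.4) = (54.10, -11.40). Since LW ⟂ WA (tangency), |LA| = √(11.4² + 19.1²) = 22.24 regardless of where W sits on A1. So A lies on both circle(S, 68.59) and circle(L, 22.24); the below-SR intersection is A = (60.25, -32.78). W is the foot of the tangent from A: W = (46.31, -19.72).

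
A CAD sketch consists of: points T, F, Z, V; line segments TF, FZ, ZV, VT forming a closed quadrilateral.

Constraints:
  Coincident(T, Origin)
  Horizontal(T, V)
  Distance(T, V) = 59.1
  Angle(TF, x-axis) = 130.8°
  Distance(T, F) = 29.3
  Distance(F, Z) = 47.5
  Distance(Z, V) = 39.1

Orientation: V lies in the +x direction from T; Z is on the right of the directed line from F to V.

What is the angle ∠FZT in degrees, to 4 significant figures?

21.81°

Checks: |FZ| = 47.50 ✓; |ZV| = 39.10 ✓.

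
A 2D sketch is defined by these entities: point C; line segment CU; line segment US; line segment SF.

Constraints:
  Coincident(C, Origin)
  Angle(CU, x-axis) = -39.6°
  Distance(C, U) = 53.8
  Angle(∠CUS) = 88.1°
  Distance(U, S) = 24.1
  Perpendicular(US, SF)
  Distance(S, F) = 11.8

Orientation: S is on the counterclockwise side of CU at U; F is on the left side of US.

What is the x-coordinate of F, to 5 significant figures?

46.855

∠CUS = 88.1°, so US runs at -39.6° + (180° − 88.1°) = 52.300° from the x-axis; with |US| = 24.1, S = U + 24.1·(cos 52.300°, sin 52.300°) = (56.191, -15.225). US is perpendicular to SF; with |SF| = 11.8 on the left of US, F = S + 11.8·(-0.79122, 0.61153) = (46.855, -8.0089). So F.x = 46.855.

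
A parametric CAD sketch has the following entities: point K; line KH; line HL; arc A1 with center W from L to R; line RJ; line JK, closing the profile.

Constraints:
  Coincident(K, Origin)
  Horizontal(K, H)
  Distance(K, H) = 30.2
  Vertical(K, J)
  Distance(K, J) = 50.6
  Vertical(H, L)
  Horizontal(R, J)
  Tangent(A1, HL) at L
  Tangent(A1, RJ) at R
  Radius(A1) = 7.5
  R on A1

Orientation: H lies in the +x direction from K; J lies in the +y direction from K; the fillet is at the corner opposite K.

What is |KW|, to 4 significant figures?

48.71

K is at the origin; K and H share the same y with |KH| = 30.2 and H on the +x side, so H = (30.20, 0.000). KJ is vertical with |KJ| = 50.6 and J on the +y side, so J = (0.000, 50.60). The virtual corner opposite K is at (30.20, 50.60). A1 meets HL tangentially, so WL is at right angles to HL and the tangent condition forces WR to be normal to RJ, with radius 7.5, so the center W sits 7.5 in from both sides at W = (22.70, 43.10). Then |KW| = |W − K| = 48.71.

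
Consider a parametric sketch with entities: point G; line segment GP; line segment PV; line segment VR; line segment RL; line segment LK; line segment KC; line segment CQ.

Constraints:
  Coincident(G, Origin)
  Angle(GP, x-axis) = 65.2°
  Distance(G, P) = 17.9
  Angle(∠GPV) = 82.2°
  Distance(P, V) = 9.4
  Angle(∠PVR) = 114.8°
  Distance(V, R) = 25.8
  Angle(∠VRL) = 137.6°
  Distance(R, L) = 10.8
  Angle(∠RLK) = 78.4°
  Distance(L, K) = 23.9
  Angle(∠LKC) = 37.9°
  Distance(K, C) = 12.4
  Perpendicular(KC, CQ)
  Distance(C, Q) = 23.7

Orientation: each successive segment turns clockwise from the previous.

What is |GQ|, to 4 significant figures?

27.56

∠LKC = 37.9° gives KC at -23.90° from the x-axis; with |KC| = 12.4, C = (3.671, -5.250). KC is perpendicular to CQ, so CQ runs at -113.9°; with |CQ| = 23.7, Q = (-5.931, -26.92). Then |GQ| = |Q − G| = 27.56.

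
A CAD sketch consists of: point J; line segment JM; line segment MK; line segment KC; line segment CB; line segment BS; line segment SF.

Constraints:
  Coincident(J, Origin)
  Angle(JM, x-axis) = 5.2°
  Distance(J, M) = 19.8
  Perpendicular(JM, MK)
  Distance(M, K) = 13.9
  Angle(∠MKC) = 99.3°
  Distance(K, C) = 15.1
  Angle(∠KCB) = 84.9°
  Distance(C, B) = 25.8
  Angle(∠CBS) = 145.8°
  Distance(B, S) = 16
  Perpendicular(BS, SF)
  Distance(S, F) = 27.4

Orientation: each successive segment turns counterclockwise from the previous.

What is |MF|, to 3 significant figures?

17.7

J is at the origin; JM runs at 5.2° with length 19.8, so M = (19.7, 1.79). The perpendicularity gives MK at right angles to JM, so MK runs at 95.2°; with |MK| = 13.9, K = (18.5, 15.6). ∠MKC = 99.3° gives KC at 176° from the x-axis; with |KC| = 15.1, C = (3.40, 16.7). ∠KCB = 84.9° gives CB at -89.0° from the x-axis; with |CB| = 25.8, B = (3.85, -9.08). ∠CBS = 145.8° gives BS at -54.8° from the x-axis; with |BS| = 16.0, S = (13.1, -22.2). The perpendicularity gives SF at right angles to BS, so SF runs at 35.2°; with |SF| = 27.4, F = (35.5, -6.36). Then |MF| = |F − M| = 17.7.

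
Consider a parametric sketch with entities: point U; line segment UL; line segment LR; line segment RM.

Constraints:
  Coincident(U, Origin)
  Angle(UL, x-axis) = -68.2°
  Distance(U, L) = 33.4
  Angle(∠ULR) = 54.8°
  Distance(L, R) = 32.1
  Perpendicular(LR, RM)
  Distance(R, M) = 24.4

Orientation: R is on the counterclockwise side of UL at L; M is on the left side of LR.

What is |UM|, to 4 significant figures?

13.17

U is at the origin; UL runs at -68.2° with length 33.4, so L = 33.4·(cos -68.2°, sin -68.2°) = (12.40, -31.01). ∠ULR = 54.8°, so LR runs at -68.2° + (180° − 54.8°) = 57.00° from the x-axis; with |LR| = 32.1, R = L + 32.1·(cos 57.00°, sin 57.00°) = (29.89, -4.090). LR is perpendicular to RM; with |RM| = 24.4 on the left of LR, M = R + 24.4·(-0.8387, 0.5446) = (9.423, 9.199). Then |UM| = |M − U| = 13.17.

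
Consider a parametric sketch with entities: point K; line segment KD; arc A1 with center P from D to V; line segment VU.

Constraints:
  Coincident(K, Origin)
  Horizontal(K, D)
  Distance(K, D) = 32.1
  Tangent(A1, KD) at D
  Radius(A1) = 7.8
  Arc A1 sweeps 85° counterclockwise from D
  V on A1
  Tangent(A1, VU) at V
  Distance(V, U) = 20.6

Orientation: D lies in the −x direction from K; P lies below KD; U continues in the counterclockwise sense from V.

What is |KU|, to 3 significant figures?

50.0

K is at the origin; KD is horizontal with |KD| = 32.1 and D on the −x side, so D = (-32.1, 0.00). Tangency of A1 to KD means the radius PD is perpendicular to KD, so P = D + (0, -7.8) = (-32.1, -7.80). On A1, D sits at bearing 90° from P; an 85° counterclockwise sweep puts V at bearing 175°, so V = P + 7.8·(cos 175°, sin 175°) = (-39.9, -7.12). A1 meets VU tangentially, so PV is at right angles to VU, so VU runs along (−sin 175°, cos 175°); with |VU| = 20.6, U = (-41.7, -27.6). Then |KU| = |U − K| = 50.0.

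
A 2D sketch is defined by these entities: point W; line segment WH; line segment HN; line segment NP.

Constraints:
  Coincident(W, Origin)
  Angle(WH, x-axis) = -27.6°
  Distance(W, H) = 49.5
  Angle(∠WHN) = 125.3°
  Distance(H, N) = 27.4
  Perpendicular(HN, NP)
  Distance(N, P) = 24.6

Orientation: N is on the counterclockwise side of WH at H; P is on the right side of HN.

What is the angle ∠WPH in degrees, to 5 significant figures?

7.3335°

∠WHN = 125.3°, so HN runs at -27.6° + (180° − 125.3°) = 27.100° from the x-axis; with |HN| = 27.4, N = H + 27.4·(cos 27.100°, sin 27.100°) = (68.259, -10.451). The perpendicularity gives NP at right angles to HN; with |NP| = 24.6 on the right of HN, P = N + 24.6·(0.45554, -0.89021) = (79.465, -32.350). Then cos ∠WPH = PW·PH / (|PW||PH|), giving 7.3335°.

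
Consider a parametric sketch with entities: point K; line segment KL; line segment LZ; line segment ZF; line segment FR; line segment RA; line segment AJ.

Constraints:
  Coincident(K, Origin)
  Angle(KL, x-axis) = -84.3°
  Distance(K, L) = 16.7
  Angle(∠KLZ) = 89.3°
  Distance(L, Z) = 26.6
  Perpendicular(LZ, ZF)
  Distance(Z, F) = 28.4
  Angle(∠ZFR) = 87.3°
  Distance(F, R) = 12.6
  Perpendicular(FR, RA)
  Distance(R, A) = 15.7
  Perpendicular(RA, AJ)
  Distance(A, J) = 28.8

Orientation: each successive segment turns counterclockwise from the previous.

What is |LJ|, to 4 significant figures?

45.56

FR is perpendicular to RA, so RA runs at -80.90°; with |RA| = 15.7, A = (14.97, -2.925). RA is perpendicular to AJ, so AJ runs at 9.100°; with |AJ| = 28.8, J = (43.41, 1.630). Then |LJ| = |J − L| = 45.56.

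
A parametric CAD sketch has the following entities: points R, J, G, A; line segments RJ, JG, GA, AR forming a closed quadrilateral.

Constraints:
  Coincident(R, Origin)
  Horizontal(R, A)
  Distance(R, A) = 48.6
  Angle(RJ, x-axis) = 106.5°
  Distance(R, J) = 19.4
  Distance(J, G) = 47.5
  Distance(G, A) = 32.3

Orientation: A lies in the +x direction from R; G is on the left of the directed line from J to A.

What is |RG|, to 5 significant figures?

50.962

Checks: |JG| = 47.50 ✓; |GA| = 32.30 ✓.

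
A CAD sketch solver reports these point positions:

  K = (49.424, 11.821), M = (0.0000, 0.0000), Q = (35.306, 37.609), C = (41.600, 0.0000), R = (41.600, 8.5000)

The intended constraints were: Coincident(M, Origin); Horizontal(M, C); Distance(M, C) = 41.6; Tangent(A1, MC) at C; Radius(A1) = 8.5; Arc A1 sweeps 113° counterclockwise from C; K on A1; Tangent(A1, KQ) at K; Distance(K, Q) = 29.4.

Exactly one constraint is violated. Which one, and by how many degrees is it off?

Tangent(A1, KQ) at K — off by 5.70°.

M = (0.00, 0.00) ✓; M.y = 0.00, C.y = 0.00 ✓; |MC| = 41.60 ✓; ∠(RC, CM) = 90.00° ✓; |RC| = 8.500 ✓; bearing(R→K) − bearing(R→C) = 113.0° ✓; |RK| = 8.500 ✓; ∠(RK, KQ) = 84.30° ✗; |KQ| = 29.40 ✓.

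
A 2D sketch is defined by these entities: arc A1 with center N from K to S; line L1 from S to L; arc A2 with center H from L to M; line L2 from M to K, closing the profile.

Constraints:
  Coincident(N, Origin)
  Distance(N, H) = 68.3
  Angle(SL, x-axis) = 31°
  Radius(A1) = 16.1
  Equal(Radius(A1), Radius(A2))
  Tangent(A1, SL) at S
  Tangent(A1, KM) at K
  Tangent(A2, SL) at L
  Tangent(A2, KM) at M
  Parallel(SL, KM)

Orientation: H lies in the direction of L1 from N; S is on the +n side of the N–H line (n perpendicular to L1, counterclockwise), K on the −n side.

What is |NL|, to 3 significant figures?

70.2

The slot axis is L1's direction at 31.0°, so u = (cos 31.0°, sin 31.0°) = (0.857, 0.515) and n = (−sin 31.0°, cos 31.0°) = (-0.515, 0.857). N is at the origin and H lies 68.3 along u from N, so H = 68.3·u = (58.5, 35.2). Tangency of A1 to both parallel lines with radius 16.1 puts S and K at N ± 16.1·n: S = (-8.29, 13.8), K = (8.29, -13.8). Equal radii place L and M the same way about H: L = H + 16.1·n = (50.3, 49.0), M = H − 16.1·n = (66.8, 21.4). Then |NL| = |L − N| = 70.2.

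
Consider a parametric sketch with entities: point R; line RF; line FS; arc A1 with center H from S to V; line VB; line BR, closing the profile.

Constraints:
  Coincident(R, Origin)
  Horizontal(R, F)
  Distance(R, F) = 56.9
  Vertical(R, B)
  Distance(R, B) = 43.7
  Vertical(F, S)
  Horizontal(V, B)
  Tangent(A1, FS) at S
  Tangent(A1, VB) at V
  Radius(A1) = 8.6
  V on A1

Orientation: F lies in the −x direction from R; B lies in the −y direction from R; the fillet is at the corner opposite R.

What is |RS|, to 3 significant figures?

66.9

The virtual corner opposite R is at (-56.9, -43.7). A1 meets FS tangentially, so HS is at right angles to FS and tangency of A1 to VB means the radius HV is perpendicular to VB, with radius 8.6, so the center H sits 8.6 in from both sides at H = (-48.3, -35.1). That places the tangent points at S = (-56.9, -35.1) on FS and V = (-48.3, -43.7) on VB. Then |RS| = |S − R| = 66.9.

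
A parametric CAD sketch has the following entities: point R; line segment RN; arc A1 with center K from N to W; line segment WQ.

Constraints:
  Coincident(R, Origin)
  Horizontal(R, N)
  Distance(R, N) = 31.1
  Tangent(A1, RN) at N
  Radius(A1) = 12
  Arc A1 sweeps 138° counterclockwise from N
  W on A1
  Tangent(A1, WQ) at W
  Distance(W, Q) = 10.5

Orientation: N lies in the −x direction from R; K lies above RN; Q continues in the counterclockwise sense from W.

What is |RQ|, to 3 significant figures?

41.6

On A1, N sits at bearing -90° from K; a 138° counterclockwise sweep puts W at bearing 48°, so W = K + 12.0·(cos 48°, sin 48°) = (-23.1, 20.9). A1 meets WQ tangentially, so KW is at right angles to WQ, so WQ runs along (−sin 48°, cos 48°); with |WQ| = 10.5, Q = (-30.9, 27.9). Then |RQ| = |Q − R| = 41.6.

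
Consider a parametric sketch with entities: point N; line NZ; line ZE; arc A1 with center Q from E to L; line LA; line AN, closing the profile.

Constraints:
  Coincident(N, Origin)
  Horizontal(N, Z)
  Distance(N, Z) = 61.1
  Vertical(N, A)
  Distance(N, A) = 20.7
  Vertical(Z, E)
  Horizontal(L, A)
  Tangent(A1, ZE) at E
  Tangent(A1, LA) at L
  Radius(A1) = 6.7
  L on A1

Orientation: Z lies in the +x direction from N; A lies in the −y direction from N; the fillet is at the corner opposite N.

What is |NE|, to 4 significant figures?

62.68

N is at the origin; N and Z share the same y with |NZ| = 61.1 and Z on the +x side, so Z = (61.10, 0.000). NA is vertical with |NA| = 20.7 and A on the −y side, so A = (0.000, -20.70). The virtual corner opposite N is at (61.10, -20.70). Since A1 is tangent to ZE there, QE ⟂ ZE and A1 meets LA tangentially, so QL is at right angles to LA, with radius 6.7, so the center Q sits 6.7 in from both sides at Q = (54.40, -14.00). That places the tangent points at E = (61.10, -14.00) on ZE and L = (54.40, -20.70) on LA. Then |NE| = |E − N| = 62.68.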